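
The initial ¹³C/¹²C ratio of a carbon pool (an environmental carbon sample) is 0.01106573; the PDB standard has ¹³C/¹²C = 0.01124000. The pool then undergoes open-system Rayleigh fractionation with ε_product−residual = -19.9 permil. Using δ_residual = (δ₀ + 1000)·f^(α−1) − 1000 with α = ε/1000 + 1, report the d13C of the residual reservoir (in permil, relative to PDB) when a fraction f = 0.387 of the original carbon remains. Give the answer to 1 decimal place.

δ₀ = (0.01106573/0.01124000 − 1)×1000 = (0.984496 − 1)×1000 = -15.504 permil
α − 1 = ε/1000 = -0.0199
f^(α−1) = 0.387^(-0.0199) = 1.019071
δ_res = (-15.504 + 1000) × 1.019071 − 1000 = 1003.271 − 1000 = 3.27 permil

3.3 permil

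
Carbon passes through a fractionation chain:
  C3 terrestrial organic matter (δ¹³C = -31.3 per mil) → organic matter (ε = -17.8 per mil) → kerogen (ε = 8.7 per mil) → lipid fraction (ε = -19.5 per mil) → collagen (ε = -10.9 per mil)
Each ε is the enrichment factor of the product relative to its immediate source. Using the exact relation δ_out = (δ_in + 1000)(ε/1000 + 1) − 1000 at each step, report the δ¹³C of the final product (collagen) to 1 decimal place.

-69.2 per mil

step 1: δ = (-31.30 + 1000)·(-17.8/1000 + 1) − 1000 = -48.54 per mil
step 2: δ = (-48.54 + 1000)·(8.7/1000 + 1) − 1000 = -40.27 per mil
step 3: δ = (-40.27 + 1000)·(-19.5/1000 + 1) − 1000 = -58.98 per mil
step 4: δ = (-58.98 + 1000)·(-10.9/1000 + 1) − 1000 = -69.24 per mil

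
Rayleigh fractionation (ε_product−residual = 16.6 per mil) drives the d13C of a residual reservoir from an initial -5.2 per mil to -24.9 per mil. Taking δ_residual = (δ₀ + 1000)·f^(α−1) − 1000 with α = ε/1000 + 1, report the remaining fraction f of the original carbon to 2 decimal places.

0.30

α − 1 = ε/1000 = 0.0166
(δ_res + 1000)/(δ₀ + 1000) = (-24.9 + 1000)/(-5.2 + 1000) = 975.1/994.8 = 0.980197
f = 0.980197^(1/0.0166) = exp(ln(0.980197)/0.0166) = exp(-0.02000/0.0166)
f = exp(-1.2049) = 0.2997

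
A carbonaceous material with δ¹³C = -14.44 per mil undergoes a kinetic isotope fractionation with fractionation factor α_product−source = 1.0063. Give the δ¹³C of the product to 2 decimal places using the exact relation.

-8.23 per mil

δ_product = (δ_source + 1000)·α − 1000
δ_product = (-14.44 + 1000) × 1.0063 − 1000
δ_product = 991.769 − 1000 = -8.231 per mil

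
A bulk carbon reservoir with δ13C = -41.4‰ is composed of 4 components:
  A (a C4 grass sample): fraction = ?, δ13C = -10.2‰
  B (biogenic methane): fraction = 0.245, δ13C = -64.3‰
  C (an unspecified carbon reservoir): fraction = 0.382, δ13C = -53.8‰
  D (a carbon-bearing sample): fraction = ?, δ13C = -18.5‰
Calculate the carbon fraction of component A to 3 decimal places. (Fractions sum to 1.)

0.218

Let f_A and f_D be the unknown fractions; fractions sum to 1 so f_A + f_D = 0.373.
Mass balance: Σ fᵢ·δᵢ = δ_bulk ⇒ f_A·(-10.2) + f_D·(-18.5) = -41.4 − (-36.305) = -5.095
Substitute f_D = 0.373 − f_A:
f_A·(-10.2 − -18.5) = -5.095 − 0.373×(-18.5) = 1.806
f_A = 1.806 / 8.3 = 0.2175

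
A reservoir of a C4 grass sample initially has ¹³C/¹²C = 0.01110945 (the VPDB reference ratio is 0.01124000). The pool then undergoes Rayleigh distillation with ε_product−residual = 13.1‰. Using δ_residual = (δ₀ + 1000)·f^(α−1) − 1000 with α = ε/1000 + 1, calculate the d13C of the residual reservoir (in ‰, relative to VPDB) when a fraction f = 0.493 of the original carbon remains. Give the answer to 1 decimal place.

-20.7‰

δ₀ = (0.01110945/0.01124000 − 1)×1000 = (0.988385 − 1)×1000 = -11.615‰
α − 1 = ε/1000 = 0.0131
f^(α−1) = 0.493^(0.0131) = 0.990778
δ_res = (-11.615 + 1000) × 0.990778 − 1000 = 979.270 − 1000 = -20.73‰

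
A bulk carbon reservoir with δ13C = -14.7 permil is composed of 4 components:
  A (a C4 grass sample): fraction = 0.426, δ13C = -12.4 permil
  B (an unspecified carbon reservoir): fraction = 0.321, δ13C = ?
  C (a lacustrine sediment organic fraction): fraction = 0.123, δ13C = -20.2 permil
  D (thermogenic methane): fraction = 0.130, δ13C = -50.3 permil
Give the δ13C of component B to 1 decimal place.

-1.2 permil

Isotope mass balance: δ_bulk = Σ fᵢ·δᵢ.
-14.7 = 0.426×(-12.4) + 0.321×δ_B + 0.123×(-20.2) + 0.130×(-50.3)
0.321·δ_B = -14.7 − (-14.306) = -0.394
δ_B = -0.394 / 0.321 = -1.23 permil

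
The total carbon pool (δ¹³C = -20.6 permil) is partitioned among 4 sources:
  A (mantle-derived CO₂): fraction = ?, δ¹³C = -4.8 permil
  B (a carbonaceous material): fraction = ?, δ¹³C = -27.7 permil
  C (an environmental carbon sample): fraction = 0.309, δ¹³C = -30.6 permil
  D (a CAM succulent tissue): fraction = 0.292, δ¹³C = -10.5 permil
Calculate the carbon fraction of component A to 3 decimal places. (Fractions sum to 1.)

0.130

Let f_A and f_B be the unknown fractions; fractions sum to 1 so f_A + f_B = 0.399.
Mass balance: Σ fᵢ·δᵢ = δ_bulk ⇒ f_A·(-4.8) + f_B·(-27.7) = -20.6 − (-12.521) = -8.079
Substitute f_B = 0.399 − f_A:
f_A·(-4.8 − -27.7) = -8.079 − 0.399×(-27.7) = 2.974
f_A = 2.974 / 22.9 = 0.1299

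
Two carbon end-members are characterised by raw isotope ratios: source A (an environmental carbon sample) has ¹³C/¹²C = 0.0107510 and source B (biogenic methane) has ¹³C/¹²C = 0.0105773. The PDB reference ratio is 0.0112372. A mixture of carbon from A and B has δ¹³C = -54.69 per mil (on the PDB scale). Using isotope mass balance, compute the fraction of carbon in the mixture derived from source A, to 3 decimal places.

0.261

δ_A = (0.0107510/0.0112372 − 1)×1000 = (0.956733 − 1)×1000 = -43.267 per mil
δ_B = (0.0105773/0.0112372 − 1)×1000 = (0.941275 − 1)×1000 = -58.725 per mil
f_A = (δ_mix − δ_B)/(δ_A − δ_B) = (-54.69 − (-58.725))/(-43.267 − (-58.725))
f_A = 4.035 / 15.458 = 0.2610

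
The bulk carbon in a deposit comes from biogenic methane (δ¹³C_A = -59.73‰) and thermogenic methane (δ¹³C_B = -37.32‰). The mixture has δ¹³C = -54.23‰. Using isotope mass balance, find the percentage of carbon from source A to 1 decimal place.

75.5%

δ_mix = f_A·δ_A + (1 − f_A)·δ_B  ⇒  f_A = (δ_mix − δ_B)/(δ_A − δ_B)
f_A = (-54.23 − (-37.32)) / (-59.73 − (-37.32))
f_A = -16.91 / -22.41 = 0.7546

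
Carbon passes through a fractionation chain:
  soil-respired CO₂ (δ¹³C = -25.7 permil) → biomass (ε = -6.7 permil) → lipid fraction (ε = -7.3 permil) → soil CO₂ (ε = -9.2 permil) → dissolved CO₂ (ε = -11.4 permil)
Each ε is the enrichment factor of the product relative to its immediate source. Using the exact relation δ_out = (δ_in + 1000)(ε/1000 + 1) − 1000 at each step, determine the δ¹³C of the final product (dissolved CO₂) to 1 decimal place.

step 1: δ = (-25.70 + 1000)·(-6.7/1000 + 1) − 1000 = -32.23 permil
step 2: δ = (-32.23 + 1000)·(-7.3/1000 + 1) − 1000 = -39.29 permil
step 3: δ = (-39.29 + 1000)·(-9.2/1000 + 1) − 1000 = -48.13 permil
step 4: δ = (-48.13 + 1000)·(-11.4/1000 + 1) − 1000 = -58.98 permil

-59.0 permil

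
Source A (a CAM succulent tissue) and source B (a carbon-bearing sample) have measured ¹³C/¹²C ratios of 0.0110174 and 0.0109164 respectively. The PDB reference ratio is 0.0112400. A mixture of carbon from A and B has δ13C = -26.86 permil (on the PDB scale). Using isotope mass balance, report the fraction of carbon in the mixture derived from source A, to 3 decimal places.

0.215

δ_A = (0.0110174/0.0112400 − 1)×1000 = (0.980196 − 1)×1000 = -19.804 permil
δ_B = (0.0109164/0.0112400 − 1)×1000 = (0.971210 − 1)×1000 = -28.790 permil
f_A = (δ_mix − δ_B)/(δ_A − δ_B) = (-26.86 − (-28.790))/(-19.804 − (-28.790))
f_A = 1.930 / 8.986 = 0.2148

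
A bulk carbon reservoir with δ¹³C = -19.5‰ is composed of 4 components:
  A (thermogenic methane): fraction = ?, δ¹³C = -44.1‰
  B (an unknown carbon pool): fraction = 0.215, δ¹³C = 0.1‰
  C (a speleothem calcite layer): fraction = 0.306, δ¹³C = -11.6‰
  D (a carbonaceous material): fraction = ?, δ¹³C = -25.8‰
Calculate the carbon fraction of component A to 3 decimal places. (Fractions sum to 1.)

0.197

Let f_A and f_D be the unknown fractions; fractions sum to 1 so f_A + f_D = 0.479.
Mass balance: Σ fᵢ·δᵢ = δ_bulk ⇒ f_A·(-44.1) + f_D·(-25.8) = -19.5 − (-3.528) = -15.972
Substitute f_D = 0.479 − f_A:
f_A·(-44.1 − -25.8) = -15.972 − 0.479×(-25.8) = -3.614
f_A = -3.614 / -18.3 = 0.1975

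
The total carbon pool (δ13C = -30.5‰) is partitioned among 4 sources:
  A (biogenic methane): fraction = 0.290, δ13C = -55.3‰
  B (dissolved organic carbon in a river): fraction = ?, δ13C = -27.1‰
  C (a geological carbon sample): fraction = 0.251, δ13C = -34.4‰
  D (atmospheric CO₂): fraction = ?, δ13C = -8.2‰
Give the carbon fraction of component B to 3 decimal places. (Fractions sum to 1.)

0.109

Let f_B and f_D be the unknown fractions; fractions sum to 1 so f_B + f_D = 0.459.
Mass balance: Σ fᵢ·δᵢ = δ_bulk ⇒ f_B·(-27.1) + f_D·(-8.2) = -30.5 − (-24.671) = -5.829
Substitute f_D = 0.459 − f_B:
f_B·(-27.1 − -8.2) = -5.829 − 0.459×(-8.2) = -2.065
f_B = -2.065 / -18.9 = 0.1092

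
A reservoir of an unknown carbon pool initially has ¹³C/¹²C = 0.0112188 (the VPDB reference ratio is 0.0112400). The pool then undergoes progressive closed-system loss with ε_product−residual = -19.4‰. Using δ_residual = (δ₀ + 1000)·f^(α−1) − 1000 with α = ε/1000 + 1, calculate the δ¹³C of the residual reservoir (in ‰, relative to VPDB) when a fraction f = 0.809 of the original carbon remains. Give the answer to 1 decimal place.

2.2‰

δ₀ = (0.0112188/0.0112400 − 1)×1000 = (0.998114 − 1)×1000 = -1.886‰
α − 1 = ε/1000 = -0.0194
f^(α−1) = 0.809^(-0.0194) = 1.004120
δ_res = (-1.886 + 1000) × 1.004120 − 1000 = 1002.227 − 1000 = 2.23‰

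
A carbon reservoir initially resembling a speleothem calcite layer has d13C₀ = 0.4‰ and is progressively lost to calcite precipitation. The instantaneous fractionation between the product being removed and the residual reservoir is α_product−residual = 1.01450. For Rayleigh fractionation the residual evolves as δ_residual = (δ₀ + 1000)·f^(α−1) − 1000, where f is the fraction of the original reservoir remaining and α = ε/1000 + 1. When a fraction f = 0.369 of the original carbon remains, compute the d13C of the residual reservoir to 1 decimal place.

Rayleigh residual: δ_res = (δ₀ + 1000)·f^(α−1) − 1000
α − 1 = 0.01450
f^(α−1) = 0.369^(0.01450) = 0.985648
δ_res = (0.4 + 1000) × 0.985648 − 1000 = 986.042 − 1000 = -13.96‰

-14.0‰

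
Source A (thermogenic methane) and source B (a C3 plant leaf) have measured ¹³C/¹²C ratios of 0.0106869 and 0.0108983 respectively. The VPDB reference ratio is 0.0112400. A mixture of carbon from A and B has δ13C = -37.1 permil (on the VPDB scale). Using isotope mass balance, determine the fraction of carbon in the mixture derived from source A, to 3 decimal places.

0.356

δ_A = (0.0106869/0.0112400 − 1)×1000 = (0.950792 − 1)×1000 = -49.208 permil
δ_B = (0.0108983/0.0112400 − 1)×1000 = (0.969600 − 1)×1000 = -30.400 permil
f_A = (δ_mix − δ_B)/(δ_A − δ_B) = (-37.1 − (-30.400))/(-49.208 − (-30.400))
f_A = -6.700 / -18.808 = 0.3562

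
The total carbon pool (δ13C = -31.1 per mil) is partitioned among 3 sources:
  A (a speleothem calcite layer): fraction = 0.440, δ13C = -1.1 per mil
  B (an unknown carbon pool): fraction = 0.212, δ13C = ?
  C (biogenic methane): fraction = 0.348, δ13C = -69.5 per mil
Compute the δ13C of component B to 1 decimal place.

-30.3 per mil

Isotope mass balance: δ_bulk = Σ fᵢ·δᵢ.
-31.1 = 0.440×(-1.1) + 0.212×δ_B + 0.348×(-69.5)
0.212·δ_B = -31.1 − (-24.670) = -6.430
δ_B = -6.430 / 0.212 = -30.33 per mil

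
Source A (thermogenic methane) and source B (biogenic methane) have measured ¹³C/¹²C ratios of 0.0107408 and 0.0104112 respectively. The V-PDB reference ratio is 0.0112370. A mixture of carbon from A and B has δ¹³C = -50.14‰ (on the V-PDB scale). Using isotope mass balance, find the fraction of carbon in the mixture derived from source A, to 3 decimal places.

0.796

δ_A = (0.0107408/0.0112370 − 1)×1000 = (0.955842 − 1)×1000 = -44.158‰
δ_B = (0.0104112/0.0112370 − 1)×1000 = (0.926511 − 1)×1000 = -73.489‰
f_A = (δ_mix − δ_B)/(δ_A − δ_B) = (-50.14 − (-73.489))/(-44.158 − (-73.489))
f_A = 23.349 / 29.332 = 0.7960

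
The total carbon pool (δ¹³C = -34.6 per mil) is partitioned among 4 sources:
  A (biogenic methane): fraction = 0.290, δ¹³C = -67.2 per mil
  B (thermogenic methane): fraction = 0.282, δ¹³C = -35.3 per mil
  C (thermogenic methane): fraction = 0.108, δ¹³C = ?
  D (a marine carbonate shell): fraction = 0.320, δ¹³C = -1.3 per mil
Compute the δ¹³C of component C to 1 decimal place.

Isotope mass balance: δ_bulk = Σ fᵢ·δᵢ.
-34.6 = 0.290×(-67.2) + 0.282×(-35.3) + 0.108×δ_C + 0.320×(-1.3)
0.108·δ_C = -34.6 − (-29.859) = -4.741
δ_C = -4.741 / 0.108 = -43.90 per mil

-43.9 per mil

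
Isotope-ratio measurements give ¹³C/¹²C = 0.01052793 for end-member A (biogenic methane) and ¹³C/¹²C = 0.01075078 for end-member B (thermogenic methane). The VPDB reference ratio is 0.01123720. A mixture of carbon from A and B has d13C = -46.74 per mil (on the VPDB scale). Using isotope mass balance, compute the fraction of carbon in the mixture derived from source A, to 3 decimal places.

0.174

δ_A = (0.01052793/0.01123720 − 1)×1000 = (0.936882 − 1)×1000 = -63.118 per mil
δ_B = (0.01075078/0.01123720 − 1)×1000 = (0.956713 − 1)×1000 = -43.287 per mil
f_A = (δ_mix − δ_B)/(δ_A − δ_B) = (-46.74 − (-43.287))/(-63.118 − (-43.287))
f_A = -3.453 / -19.831 = 0.1741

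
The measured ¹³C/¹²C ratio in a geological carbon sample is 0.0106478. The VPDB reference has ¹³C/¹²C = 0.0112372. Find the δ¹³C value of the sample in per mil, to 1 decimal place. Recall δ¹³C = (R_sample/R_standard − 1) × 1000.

δ¹³C = (R_sample / R_standard − 1) × 1000
R_sample / R_standard = 0.0106478 / 0.0112372 = 0.947549
δ¹³C = (0.947549 − 1) × 1000 = -52.45 per mil

-52.5 per mil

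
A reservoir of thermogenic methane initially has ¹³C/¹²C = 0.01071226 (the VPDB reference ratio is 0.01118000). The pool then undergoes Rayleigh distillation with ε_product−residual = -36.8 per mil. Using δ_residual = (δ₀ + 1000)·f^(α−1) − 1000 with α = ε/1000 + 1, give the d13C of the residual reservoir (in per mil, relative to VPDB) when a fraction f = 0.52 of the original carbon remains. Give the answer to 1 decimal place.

-18.5 per mil

δ₀ = (0.01071226/0.01118000 − 1)×1000 = (0.958163 − 1)×1000 = -41.837 per mil
α − 1 = ε/1000 = -0.0368
f^(α−1) = 0.52^(-0.0368) = 1.024356
δ_res = (-41.837 + 1000) × 1.024356 − 1000 = 981.500 − 1000 = -18.50 per mil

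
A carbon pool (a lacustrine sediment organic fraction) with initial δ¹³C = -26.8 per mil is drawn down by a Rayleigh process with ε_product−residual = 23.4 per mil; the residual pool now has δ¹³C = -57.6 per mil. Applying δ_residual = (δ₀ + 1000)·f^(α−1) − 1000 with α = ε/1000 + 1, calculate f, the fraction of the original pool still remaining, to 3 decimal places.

α − 1 = ε/1000 = 0.0234
(δ_res + 1000)/(δ₀ + 1000) = (-57.6 + 1000)/(-26.8 + 1000) = 942.4/973.2 = 0.968352
f = 0.968352^(1/0.0234) = exp(ln(0.968352)/0.0234) = exp(-0.03216/0.0234)
f = exp(-1.3744) = 0.2530

0.253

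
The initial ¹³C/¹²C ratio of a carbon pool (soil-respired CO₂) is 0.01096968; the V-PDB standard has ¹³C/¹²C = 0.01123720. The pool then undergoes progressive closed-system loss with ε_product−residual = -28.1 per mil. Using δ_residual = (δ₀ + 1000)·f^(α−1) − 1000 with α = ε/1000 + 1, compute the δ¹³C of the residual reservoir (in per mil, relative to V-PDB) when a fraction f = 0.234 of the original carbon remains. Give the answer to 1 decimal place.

16.9 per mil

δ₀ = (0.01096968/0.01123720 − 1)×1000 = (0.976193 − 1)×1000 = -23.807 per mil
α − 1 = ε/1000 = -0.0281
f^(α−1) = 0.234^(-0.0281) = 1.041658
δ_res = (-23.807 + 1000) × 1.041658 − 1000 = 1016.859 − 1000 = 16.86 per mil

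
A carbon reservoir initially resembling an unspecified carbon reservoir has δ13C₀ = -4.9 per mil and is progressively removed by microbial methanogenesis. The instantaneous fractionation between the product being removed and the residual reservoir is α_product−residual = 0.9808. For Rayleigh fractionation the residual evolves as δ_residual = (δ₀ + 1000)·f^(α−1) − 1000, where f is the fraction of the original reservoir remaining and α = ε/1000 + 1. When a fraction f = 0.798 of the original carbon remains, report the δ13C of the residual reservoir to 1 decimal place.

Rayleigh residual: δ_res = (δ₀ + 1000)·f^(α−1) − 1000
α − 1 = -0.01920
f^(α−1) = 0.798^(-0.01920) = 1.004342
δ_res = (-4.9 + 1000) × 1.004342 − 1000 = 999.421 − 1000 = -0.58 per mil

-0.6 per mil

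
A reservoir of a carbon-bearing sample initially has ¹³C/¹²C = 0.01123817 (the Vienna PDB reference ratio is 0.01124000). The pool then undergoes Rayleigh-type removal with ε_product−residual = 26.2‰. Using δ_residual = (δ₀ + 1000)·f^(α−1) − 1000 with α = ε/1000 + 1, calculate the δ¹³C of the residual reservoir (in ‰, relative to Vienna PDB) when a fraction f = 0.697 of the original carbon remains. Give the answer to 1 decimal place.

-9.6‰

δ₀ = (0.01123817/0.01124000 − 1)×1000 = (0.999837 − 1)×1000 = -0.163‰
α − 1 = ε/1000 = 0.0262
f^(α−1) = 0.697^(0.0262) = 0.990587
δ_res = (-0.163 + 1000) × 0.990587 − 1000 = 990.426 − 1000 = -9.57‰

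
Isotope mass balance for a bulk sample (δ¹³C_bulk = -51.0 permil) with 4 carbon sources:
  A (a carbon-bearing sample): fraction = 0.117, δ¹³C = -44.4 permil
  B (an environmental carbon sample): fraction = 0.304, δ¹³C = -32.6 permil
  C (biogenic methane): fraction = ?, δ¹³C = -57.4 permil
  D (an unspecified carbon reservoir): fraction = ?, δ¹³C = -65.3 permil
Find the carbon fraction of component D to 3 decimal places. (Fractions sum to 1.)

0.337

Let f_D and f_C be the unknown fractions; fractions sum to 1 so f_D + f_C = 0.579.
Mass balance: Σ fᵢ·δᵢ = δ_bulk ⇒ f_D·(-65.3) + f_C·(-57.4) = -51.0 − (-15.105) = -35.895
Substitute f_C = 0.579 − f_D:
f_D·(-65.3 − -57.4) = -35.895 − 0.579×(-57.4) = -2.660
f_D = -2.660 / -7.9 = 0.3367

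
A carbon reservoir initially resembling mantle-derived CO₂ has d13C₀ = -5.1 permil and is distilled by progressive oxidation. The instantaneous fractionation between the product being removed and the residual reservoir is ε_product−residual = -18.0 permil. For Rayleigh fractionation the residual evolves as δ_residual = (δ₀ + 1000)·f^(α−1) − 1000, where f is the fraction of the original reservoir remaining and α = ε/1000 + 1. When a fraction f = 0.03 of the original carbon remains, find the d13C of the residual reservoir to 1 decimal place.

Rayleigh residual: δ_res = (δ₀ + 1000)·f^(α−1) − 1000
α = ε/1000 + 1 = 0.98200, so α − 1 = -0.01800
f^(α−1) = 0.03^(-0.01800) = 1.065153
δ_res = (-5.1 + 1000) × 1.065153 − 1000 = 1059.720 − 1000 = 59.72 permil

59.7 permil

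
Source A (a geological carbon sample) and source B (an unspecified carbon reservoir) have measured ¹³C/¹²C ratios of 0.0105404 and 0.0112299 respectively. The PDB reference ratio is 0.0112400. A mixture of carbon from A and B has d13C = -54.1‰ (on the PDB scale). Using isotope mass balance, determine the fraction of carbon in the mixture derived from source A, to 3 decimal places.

δ_A = (0.0105404/0.0112400 − 1)×1000 = (0.937758 − 1)×1000 = -62.242‰
δ_B = (0.0112299/0.0112400 − 1)×1000 = (0.999101 − 1)×1000 = -0.899‰
f_A = (δ_mix − δ_B)/(δ_A − δ_B) = (-54.1 − (-0.899))/(-62.242 − (-0.899))
f_A = -53.201 / -61.343 = 0.8673

0.867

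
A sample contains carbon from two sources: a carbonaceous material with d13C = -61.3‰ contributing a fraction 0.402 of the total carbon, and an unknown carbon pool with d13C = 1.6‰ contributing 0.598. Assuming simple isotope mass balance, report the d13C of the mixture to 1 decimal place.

δ_mix = f_A·δ_A + f_B·δ_B
δ_mix = 0.402 × (-61.3) + 0.598 × (1.6)
δ_mix = -24.64 + 0.96 = -23.69‰

-23.7‰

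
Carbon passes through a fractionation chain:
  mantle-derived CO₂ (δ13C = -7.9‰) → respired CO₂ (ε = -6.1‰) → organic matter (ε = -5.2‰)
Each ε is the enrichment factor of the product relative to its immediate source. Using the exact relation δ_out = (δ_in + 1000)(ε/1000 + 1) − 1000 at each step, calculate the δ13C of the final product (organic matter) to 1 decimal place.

step 1: δ = (-7.90 + 1000)·(-6.1/1000 + 1) − 1000 = -13.95‰
step 2: δ = (-13.95 + 1000)·(-5.2/1000 + 1) − 1000 = -19.08‰

-19.1‰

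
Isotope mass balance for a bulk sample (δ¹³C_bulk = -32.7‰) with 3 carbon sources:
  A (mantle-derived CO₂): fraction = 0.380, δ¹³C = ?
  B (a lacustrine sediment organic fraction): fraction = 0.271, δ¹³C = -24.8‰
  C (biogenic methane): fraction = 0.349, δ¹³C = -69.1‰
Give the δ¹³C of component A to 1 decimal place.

Isotope mass balance: δ_bulk = Σ fᵢ·δᵢ.
-32.7 = 0.380×δ_A + 0.271×(-24.8) + 0.349×(-69.1)
0.380·δ_A = -32.7 − (-30.837) = -1.863
δ_A = -1.863 / 0.380 = -4.90‰

-4.9‰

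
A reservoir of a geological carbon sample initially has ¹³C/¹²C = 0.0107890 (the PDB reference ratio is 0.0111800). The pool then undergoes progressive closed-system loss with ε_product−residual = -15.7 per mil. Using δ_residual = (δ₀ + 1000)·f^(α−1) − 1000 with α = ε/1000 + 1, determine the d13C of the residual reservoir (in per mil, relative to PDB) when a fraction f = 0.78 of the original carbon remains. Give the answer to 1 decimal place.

δ₀ = (0.0107890/0.0111800 − 1)×1000 = (0.965027 − 1)×1000 = -34.973 per mil
α − 1 = ε/1000 = -0.0157
f^(α−1) = 0.78^(-0.0157) = 1.003908
δ_res = (-34.973 + 1000) × 1.003908 − 1000 = 968.799 − 1000 = -31.20 per mil

-31.2 per mil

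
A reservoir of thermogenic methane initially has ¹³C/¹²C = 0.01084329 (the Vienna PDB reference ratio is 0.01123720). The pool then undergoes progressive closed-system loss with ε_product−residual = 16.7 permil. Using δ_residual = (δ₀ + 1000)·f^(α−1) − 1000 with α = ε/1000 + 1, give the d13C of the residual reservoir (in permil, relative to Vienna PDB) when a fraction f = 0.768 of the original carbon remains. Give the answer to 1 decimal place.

-39.3 permil

δ₀ = (0.01084329/0.01123720 − 1)×1000 = (0.964946 − 1)×1000 = -35.054 permil
α − 1 = ε/1000 = 0.0167
f^(α−1) = 0.768^(0.0167) = 0.995601
δ_res = (-35.054 + 1000) × 0.995601 − 1000 = 960.702 − 1000 = -39.30 permil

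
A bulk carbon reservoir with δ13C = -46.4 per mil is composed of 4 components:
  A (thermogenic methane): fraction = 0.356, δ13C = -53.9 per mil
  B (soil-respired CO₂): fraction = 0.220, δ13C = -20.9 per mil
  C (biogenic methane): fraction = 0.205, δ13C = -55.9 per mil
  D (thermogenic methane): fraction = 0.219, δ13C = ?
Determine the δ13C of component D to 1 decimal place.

-50.9 per mil

Isotope mass balance: δ_bulk = Σ fᵢ·δᵢ.
-46.4 = 0.356×(-53.9) + 0.220×(-20.9) + 0.205×(-55.9) + 0.219×δ_D
0.219·δ_D = -46.4 − (-35.246) = -11.154
δ_D = -11.154 / 0.219 = -50.93 per mil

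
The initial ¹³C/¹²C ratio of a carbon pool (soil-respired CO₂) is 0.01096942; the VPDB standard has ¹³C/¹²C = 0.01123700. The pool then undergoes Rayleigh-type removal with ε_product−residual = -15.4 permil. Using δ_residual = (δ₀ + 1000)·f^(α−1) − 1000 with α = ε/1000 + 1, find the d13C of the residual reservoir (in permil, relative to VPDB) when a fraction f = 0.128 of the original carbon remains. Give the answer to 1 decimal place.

7.6 permil

δ₀ = (0.01096942/0.01123700 − 1)×1000 = (0.976188 − 1)×1000 = -23.812 permil
α − 1 = ε/1000 = -0.0154
f^(α−1) = 0.128^(-0.0154) = 1.032165
δ_res = (-23.812 + 1000) × 1.032165 − 1000 = 1007.586 − 1000 = 7.59 permil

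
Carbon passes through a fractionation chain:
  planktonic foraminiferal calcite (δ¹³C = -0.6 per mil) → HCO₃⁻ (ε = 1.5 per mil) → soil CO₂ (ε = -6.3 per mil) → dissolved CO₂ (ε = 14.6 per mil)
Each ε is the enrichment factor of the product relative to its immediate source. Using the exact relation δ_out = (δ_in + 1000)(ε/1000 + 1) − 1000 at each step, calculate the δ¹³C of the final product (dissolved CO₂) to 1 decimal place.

9.1 per mil

step 1: δ = (-0.60 + 1000)·(1.5/1000 + 1) − 1000 = 0.90 per mil
step 2: δ = (0.90 + 1000)·(-6.3/1000 + 1) − 1000 = -5.41 per mil
step 3: δ = (-5.41 + 1000)·(14.6/1000 + 1) − 1000 = 9.11 per mil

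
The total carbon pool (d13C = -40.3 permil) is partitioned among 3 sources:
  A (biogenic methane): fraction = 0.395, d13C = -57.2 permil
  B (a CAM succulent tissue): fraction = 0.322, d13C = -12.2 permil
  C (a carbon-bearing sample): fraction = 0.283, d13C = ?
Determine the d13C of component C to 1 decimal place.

Isotope mass balance: δ_bulk = Σ fᵢ·δᵢ.
-40.3 = 0.395×(-57.2) + 0.322×(-12.2) + 0.283×δ_C
0.283·δ_C = -40.3 − (-26.522) = -13.778
δ_C = -13.778 / 0.283 = -48.68 permil

-48.7 permil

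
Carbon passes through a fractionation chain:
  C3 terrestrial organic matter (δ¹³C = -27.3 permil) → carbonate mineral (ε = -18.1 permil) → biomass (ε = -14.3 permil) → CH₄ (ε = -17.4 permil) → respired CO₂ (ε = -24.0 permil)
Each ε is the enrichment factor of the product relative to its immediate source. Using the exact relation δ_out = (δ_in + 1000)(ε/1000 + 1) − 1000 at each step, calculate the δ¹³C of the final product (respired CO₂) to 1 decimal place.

step 1: δ = (-27.30 + 1000)·(-18.1/1000 + 1) − 1000 = -44.91 permil
step 2: δ = (-44.91 + 1000)·(-14.3/1000 + 1) − 1000 = -58.56 permil
step 3: δ = (-58.56 + 1000)·(-17.4/1000 + 1) − 1000 = -74.94 permil
step 4: δ = (-74.94 + 1000)·(-24.0/1000 + 1) − 1000 = -97.15 permil

-97.1 permil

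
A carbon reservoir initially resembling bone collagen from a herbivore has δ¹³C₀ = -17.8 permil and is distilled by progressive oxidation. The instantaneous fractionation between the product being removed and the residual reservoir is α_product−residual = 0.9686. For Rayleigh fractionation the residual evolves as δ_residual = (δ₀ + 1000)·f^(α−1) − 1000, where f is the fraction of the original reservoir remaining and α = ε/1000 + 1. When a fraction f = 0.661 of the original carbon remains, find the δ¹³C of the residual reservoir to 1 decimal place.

-4.9 permil

Rayleigh residual: δ_res = (δ₀ + 1000)·f^(α−1) − 1000
α − 1 = -0.03140
f^(α−1) = 0.661^(-0.03140) = 1.013085
δ_res = (-17.8 + 1000) × 1.013085 − 1000 = 995.052 − 1000 = -4.95 permil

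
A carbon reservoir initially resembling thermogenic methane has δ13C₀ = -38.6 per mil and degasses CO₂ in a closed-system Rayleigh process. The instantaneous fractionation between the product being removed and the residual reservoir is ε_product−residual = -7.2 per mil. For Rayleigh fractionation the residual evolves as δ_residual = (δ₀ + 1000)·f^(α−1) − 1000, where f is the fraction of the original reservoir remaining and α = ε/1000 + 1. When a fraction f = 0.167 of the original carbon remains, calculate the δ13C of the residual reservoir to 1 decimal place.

Rayleigh residual: δ_res = (δ₀ + 1000)·f^(α−1) − 1000
α = ε/1000 + 1 = 0.99280, so α − 1 = -0.00720
f^(α−1) = 0.167^(-0.00720) = 1.012970
δ_res = (-38.6 + 1000) × 1.012970 − 1000 = 973.869 − 1000 = -26.13 per mil

-26.1 per mil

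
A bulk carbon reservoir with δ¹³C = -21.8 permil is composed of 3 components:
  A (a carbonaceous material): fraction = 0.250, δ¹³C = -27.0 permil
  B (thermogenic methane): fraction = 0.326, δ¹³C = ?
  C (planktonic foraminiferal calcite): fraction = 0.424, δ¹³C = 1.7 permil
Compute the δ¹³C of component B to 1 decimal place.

Isotope mass balance: δ_bulk = Σ fᵢ·δᵢ.
-21.8 = 0.250×(-27.0) + 0.326×δ_B + 0.424×(1.7)
0.326·δ_B = -21.8 − (-6.029) = -15.771
δ_B = -15.771 / 0.326 = -48.38 permil

-48.4 permil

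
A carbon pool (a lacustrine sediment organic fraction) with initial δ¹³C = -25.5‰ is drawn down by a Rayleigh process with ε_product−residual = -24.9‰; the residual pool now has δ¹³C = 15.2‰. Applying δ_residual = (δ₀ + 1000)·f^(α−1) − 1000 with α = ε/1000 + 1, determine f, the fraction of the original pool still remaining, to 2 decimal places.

α − 1 = ε/1000 = -0.0249
(δ_res + 1000)/(δ₀ + 1000) = (15.2 + 1000)/(-25.5 + 1000) = 1015.2/974.5 = 1.041765
f = 1.041765^(1/-0.0249) = exp(ln(1.041765)/-0.0249) = exp(0.04092/-0.0249)
f = exp(-1.6432) = 0.1934

0.19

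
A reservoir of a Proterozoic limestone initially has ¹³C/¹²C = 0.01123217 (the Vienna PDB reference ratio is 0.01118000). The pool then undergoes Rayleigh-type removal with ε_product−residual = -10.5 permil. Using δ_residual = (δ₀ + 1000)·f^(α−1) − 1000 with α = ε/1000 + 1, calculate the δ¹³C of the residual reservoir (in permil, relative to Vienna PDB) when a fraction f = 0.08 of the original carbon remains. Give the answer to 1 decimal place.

δ₀ = (0.01123217/0.01118000 − 1)×1000 = (1.004666 − 1)×1000 = 4.666 permil
α − 1 = ε/1000 = -0.0105
f^(α−1) = 0.08^(-0.0105) = 1.026875
δ_res = (4.666 + 1000) × 1.026875 − 1000 = 1031.667 − 1000 = 31.67 permil

31.7 permil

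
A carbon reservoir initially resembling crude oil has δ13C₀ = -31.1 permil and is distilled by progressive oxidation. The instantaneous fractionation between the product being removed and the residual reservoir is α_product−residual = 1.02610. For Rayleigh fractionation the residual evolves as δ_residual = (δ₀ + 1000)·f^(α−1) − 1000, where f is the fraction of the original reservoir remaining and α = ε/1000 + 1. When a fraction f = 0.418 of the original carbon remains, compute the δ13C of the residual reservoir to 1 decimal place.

Rayleigh residual: δ_res = (δ₀ + 1000)·f^(α−1) − 1000
α − 1 = 0.02610
f^(α−1) = 0.418^(0.02610) = 0.977491
δ_res = (-31.1 + 1000) × 0.977491 − 1000 = 947.091 − 1000 = -52.91 permil

-52.9 permil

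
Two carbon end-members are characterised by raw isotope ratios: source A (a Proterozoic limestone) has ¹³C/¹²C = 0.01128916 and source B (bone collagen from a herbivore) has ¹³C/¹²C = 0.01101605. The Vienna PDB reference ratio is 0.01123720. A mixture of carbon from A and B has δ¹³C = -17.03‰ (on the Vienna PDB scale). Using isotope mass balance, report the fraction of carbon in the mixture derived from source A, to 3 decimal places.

0.109

δ_A = (0.01128916/0.01123720 − 1)×1000 = (1.004624 − 1)×1000 = 4.624‰
δ_B = (0.01101605/0.01123720 − 1)×1000 = (0.980320 − 1)×1000 = -19.680‰
f_A = (δ_mix − δ_B)/(δ_A − δ_B) = (-17.03 − (-19.680))/(4.624 − (-19.680))
f_A = 2.650 / 24.304 = 0.1090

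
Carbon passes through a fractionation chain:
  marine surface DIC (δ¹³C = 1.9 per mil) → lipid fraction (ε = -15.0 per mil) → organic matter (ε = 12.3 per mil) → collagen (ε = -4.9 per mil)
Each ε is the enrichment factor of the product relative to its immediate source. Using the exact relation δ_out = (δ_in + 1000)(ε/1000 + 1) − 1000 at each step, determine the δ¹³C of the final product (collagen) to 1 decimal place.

-5.9 per mil

step 1: δ = (1.90 + 1000)·(-15.0/1000 + 1) − 1000 = -13.13 per mil
step 2: δ = (-13.13 + 1000)·(12.3/1000 + 1) − 1000 = -0.99 per mil
step 3: δ = (-0.99 + 1000)·(-4.9/1000 + 1) − 1000 = -5.89 per mil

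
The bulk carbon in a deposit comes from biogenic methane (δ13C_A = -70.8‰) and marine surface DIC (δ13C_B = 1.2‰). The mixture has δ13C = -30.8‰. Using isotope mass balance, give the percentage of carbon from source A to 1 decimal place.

44.4%

δ_mix = f_A·δ_A + (1 − f_A)·δ_B  ⇒  f_A = (δ_mix − δ_B)/(δ_A − δ_B)
f_A = (-30.8 − (1.2)) / (-70.8 − (1.2))
f_A = -32.0 / -72.0 = 0.4444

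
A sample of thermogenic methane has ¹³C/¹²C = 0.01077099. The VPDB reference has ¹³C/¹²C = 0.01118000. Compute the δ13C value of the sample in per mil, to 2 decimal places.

-36.58 per mil

δ13C = (R_sample / R_standard − 1) × 1000
R_sample / R_standard = 0.01077099 / 0.01118000 = 0.963416
δ13C = (0.963416 − 1) × 1000 = -36.584 per mil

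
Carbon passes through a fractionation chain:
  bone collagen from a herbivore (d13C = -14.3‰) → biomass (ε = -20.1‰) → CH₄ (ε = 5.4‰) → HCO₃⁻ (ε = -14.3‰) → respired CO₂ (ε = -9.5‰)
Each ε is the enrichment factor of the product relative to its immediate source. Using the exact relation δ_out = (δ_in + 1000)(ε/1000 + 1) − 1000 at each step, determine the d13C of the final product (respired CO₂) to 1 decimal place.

step 1: δ = (-14.30 + 1000)·(-20.1/1000 + 1) − 1000 = -34.11‰
step 2: δ = (-34.11 + 1000)·(5.4/1000 + 1) − 1000 = -28.90‰
step 3: δ = (-28.90 + 1000)·(-14.3/1000 + 1) − 1000 = -42.78‰
step 4: δ = (-42.78 + 1000)·(-9.5/1000 + 1) − 1000 = -51.88‰

-51.9‰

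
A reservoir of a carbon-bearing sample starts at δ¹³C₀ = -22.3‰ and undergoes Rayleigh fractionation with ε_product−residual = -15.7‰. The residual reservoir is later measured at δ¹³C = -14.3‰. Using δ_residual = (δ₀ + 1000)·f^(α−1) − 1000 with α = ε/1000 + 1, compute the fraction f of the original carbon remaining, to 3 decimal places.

0.595

α − 1 = ε/1000 = -0.0157
(δ_res + 1000)/(δ₀ + 1000) = (-14.3 + 1000)/(-22.3 + 1000) = 985.7/977.7 = 1.008182
f = 1.008182^(1/-0.0157) = exp(ln(1.008182)/-0.0157) = exp(0.00815/-0.0157)
f = exp(-0.5191) = 0.5951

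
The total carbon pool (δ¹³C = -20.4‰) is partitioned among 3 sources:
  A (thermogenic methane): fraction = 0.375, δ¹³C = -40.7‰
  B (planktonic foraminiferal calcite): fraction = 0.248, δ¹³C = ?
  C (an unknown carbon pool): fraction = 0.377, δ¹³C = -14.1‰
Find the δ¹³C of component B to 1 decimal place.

Isotope mass balance: δ_bulk = Σ fᵢ·δᵢ.
-20.4 = 0.375×(-40.7) + 0.248×δ_B + 0.377×(-14.1)
0.248·δ_B = -20.4 − (-20.578) = 0.178
δ_B = 0.178 / 0.248 = 0.72‰

0.7‰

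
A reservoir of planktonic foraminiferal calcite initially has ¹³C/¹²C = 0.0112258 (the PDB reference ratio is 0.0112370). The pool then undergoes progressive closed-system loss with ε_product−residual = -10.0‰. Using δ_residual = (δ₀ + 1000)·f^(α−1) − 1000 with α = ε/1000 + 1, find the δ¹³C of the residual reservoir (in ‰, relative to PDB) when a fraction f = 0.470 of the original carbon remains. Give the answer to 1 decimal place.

6.6‰

δ₀ = (0.0112258/0.0112370 − 1)×1000 = (0.999003 − 1)×1000 = -0.997‰
α − 1 = ε/1000 = -0.0100
f^(α−1) = 0.470^(-0.0100) = 1.007579
δ_res = (-0.997 + 1000) × 1.007579 − 1000 = 1006.575 − 1000 = 6.57‰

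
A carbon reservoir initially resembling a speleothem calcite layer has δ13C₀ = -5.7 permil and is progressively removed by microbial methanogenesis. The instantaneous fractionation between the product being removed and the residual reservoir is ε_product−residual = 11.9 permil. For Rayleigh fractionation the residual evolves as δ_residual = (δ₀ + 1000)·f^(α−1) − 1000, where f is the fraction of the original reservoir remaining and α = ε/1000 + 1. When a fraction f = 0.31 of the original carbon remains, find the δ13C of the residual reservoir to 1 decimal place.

Rayleigh residual: δ_res = (δ₀ + 1000)·f^(α−1) − 1000
α = ε/1000 + 1 = 1.01190, so α − 1 = 0.01190
f^(α−1) = 0.31^(0.01190) = 0.986160
δ_res = (-5.7 + 1000) × 0.986160 − 1000 = 980.538 − 1000 = -19.46 permil

-19.5 permil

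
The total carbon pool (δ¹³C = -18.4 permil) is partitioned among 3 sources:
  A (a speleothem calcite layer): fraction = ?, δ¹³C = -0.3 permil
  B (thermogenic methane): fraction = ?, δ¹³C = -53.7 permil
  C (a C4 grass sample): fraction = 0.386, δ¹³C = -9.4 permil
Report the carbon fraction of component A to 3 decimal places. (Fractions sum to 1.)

0.341

Let f_A and f_B be the unknown fractions; fractions sum to 1 so f_A + f_B = 0.614.
Mass balance: Σ fᵢ·δᵢ = δ_bulk ⇒ f_A·(-0.3) + f_B·(-53.7) = -18.4 − (-3.628) = -14.772
Substitute f_B = 0.614 − f_A:
f_A·(-0.3 − -53.7) = -14.772 − 0.614×(-53.7) = 18.200
f_A = 18.200 / 53.4 = 0.3408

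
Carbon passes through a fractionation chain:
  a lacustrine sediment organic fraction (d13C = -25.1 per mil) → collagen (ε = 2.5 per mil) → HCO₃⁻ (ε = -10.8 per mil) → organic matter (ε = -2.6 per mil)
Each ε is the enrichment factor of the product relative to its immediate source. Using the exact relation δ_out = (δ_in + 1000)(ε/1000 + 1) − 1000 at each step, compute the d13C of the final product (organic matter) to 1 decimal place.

step 1: δ = (-25.10 + 1000)·(2.5/1000 + 1) − 1000 = -22.66 per mil
step 2: δ = (-22.66 + 1000)·(-10.8/1000 + 1) − 1000 = -33.22 per mil
step 3: δ = (-33.22 + 1000)·(-2.6/1000 + 1) − 1000 = -35.73 per mil

-35.7 per mil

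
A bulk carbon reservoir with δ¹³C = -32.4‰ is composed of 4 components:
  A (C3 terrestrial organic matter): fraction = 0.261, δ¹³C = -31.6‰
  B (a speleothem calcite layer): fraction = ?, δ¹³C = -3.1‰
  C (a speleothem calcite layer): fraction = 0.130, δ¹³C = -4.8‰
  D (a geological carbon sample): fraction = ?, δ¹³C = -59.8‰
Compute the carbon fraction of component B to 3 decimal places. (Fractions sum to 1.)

0.227

Let f_B and f_D be the unknown fractions; fractions sum to 1 so f_B + f_D = 0.609.
Mass balance: Σ fᵢ·δᵢ = δ_bulk ⇒ f_B·(-3.1) + f_D·(-59.8) = -32.4 − (-8.872) = -23.528
Substitute f_D = 0.609 − f_B:
f_B·(-3.1 − -59.8) = -23.528 − 0.609×(-59.8) = 12.890
f_B = 12.890 / 56.7 = 0.2273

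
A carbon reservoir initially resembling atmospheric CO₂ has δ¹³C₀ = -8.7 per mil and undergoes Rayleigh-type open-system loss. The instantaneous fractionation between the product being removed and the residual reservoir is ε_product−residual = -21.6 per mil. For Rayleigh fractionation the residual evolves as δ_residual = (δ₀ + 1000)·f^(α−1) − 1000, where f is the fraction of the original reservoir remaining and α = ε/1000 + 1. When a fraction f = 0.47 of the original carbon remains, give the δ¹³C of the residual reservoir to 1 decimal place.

Rayleigh residual: δ_res = (δ₀ + 1000)·f^(α−1) − 1000
α = ε/1000 + 1 = 0.97840, so α − 1 = -0.02160
f^(α−1) = 0.47^(-0.02160) = 1.016442
δ_res = (-8.7 + 1000) × 1.016442 − 1000 = 1007.599 − 1000 = 7.60 per mil

7.6 per mil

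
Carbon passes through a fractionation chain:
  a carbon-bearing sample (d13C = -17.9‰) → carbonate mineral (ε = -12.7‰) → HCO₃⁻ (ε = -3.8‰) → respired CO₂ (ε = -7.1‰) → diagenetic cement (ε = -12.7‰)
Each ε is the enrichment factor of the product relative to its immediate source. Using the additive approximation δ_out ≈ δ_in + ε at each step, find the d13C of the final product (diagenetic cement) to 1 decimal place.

-54.2‰

step 1: δ ≈ -17.9 + (-12.7) = -30.6‰
step 2: δ ≈ -30.6 + (-3.8) = -34.4‰
step 3: δ ≈ -34.4 + (-7.1) = -41.5‰
step 4: δ ≈ -41.5 + (-12.7) = -54.2‰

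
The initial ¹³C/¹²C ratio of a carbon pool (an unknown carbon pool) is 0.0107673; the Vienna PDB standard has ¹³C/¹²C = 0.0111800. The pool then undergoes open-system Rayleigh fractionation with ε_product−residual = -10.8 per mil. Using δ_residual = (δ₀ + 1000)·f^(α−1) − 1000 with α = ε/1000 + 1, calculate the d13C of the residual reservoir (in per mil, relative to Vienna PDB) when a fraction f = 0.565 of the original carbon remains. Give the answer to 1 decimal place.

-31.0 per mil

δ₀ = (0.0107673/0.0111800 − 1)×1000 = (0.963086 − 1)×1000 = -36.914 per mil
α − 1 = ε/1000 = -0.0108
f^(α−1) = 0.565^(-0.0108) = 1.006185
δ_res = (-36.914 + 1000) × 1.006185 − 1000 = 969.043 − 1000 = -30.96 per mil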